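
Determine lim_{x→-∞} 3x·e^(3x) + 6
The product is a 0·∞ indeterminate form at x → -∞.
Rewrite the product as 3x / e^(-3x) (an ∞/∞ form) and apply L'Hôpital, or use the standard hierarchy e^(3|x|) ≫ |x| as x → -∞.
The indeterminate product → 0, so the limit = 6.

Final answer: 6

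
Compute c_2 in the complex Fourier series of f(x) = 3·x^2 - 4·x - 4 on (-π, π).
Compute the real Fourier coefficients first: a_2 = 3, b_2 = 4.
Then c_2 = (a_2 − i·b_2)/2 = 3/2 - 2·i.

Final answer: 3/2 - 2·i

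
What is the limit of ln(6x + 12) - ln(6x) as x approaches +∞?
This is an ∞ − ∞ indeterminate form.
Combine the logarithms: ln(6x+12) − ln(6x) = ln((6x+12)/(6x)) = ln(1 + 12/(6x)) → ln(1) = 0.
Limit = 0.

Final answer: 0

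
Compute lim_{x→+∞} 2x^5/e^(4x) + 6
The quotient is an ∞/∞ indeterminate form as x → +∞.
The exponential denominator e^(4x) dominates the polynomial numerator (e^x ≫ x^5 as x → ∞), so the quotient → 0.
Adding the constant: 0 + 6 = 6. Limit = 6.

Final answer: 6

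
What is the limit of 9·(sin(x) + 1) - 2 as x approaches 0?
Direct substitution at x = 0 gives 7.

Final answer: 7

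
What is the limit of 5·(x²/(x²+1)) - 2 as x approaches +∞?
Evaluate the dominant behaviour as x → +∞; each term tends to a finite value or vanishes.
Limit = 3.

Final answer: 3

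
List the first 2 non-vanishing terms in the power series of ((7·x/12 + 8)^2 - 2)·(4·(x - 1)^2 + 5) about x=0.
558 - 412·x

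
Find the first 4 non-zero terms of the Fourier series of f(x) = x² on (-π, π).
-4·cos(x) + cos(2·x) - 4·cos(3·x)/9 + π^2/3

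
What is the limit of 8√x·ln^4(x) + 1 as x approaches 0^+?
The product is a 0·∞ indeterminate form at x → 0⁺.
Rewrite the product as 8·ln^4(x) / x^(-1/2) and apply L'Hôpital, or use the standard hierarchy x^(-1/2) ≫ |ln x|^4 as x → 0⁺.
The indeterminate product → 0, so the limit = 1.

Final answer: 1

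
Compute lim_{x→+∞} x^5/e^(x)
This is an ∞/∞ indeterminate form as x → +∞.
The exponential denominator e^(x) dominates the polynomial numerator (e^x ≫ x^5 as x → ∞), so the quotient → 0.
Limit = 0.

Final answer: 0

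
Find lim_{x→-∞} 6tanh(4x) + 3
Evaluate the dominant behaviour as x → -∞; each term tends to a finite value or vanishes.
Limit = -3.

Final answer: -3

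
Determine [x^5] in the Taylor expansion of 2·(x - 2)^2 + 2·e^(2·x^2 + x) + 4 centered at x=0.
Expand to order 5: 2·(x - 2)^2 + 2·e^(2·x^2 + x) + 4 = 281·x^5/60 + 73·x^4/12 + 13·x^3/3 + 7·x^2 - 6·x + 14 + O(x^6).
The coefficient of x^5 is 281/60.

Final answer: 281/60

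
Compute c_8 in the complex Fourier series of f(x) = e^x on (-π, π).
Compute the real Fourier coefficients first: a_8 = (-1 + e^(2·π))·e^(-π)/(65·π), b_8 = (8 - 8·e^(2·π))·e^(-π)/(65·π).
Then c_8 = (a_8 − i·b_8)/2 = -e^(-π)/(130·π) + e^(π)/(130·π) - 4·i·e^(-π)/(65·π) + 4·i·e^(π)/(65·π).

Final answer: -e^(-π)/(130·π) + e^(π)/(130·π) - 4·i·e^(-π)/(65·π) + 4·i·e^(π)/(65·π)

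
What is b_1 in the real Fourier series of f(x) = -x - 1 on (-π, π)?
b_1 = (1/π) ∫_{-π}^{π} f(x)·sin(1x) dx.
Evaluate the integral (use parity and integration by parts as needed): b_1 = -2.

Final answer: -2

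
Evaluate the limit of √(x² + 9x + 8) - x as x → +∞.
This is an ∞ − ∞ indeterminate form.
Multiply and divide by the conjugate √(x²+9x + 8) + x; the x² terms cancel, leaving (9x + 8)/(√(x²+9x + 8)+x) → 9/2.
Limit = 9/2.

Final answer: 9/2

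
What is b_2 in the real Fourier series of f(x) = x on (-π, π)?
b_2 = (1/π) ∫_{-π}^{π} f(x)·sin(2x) dx.
Evaluate the integral (use parity and integration by parts as needed): b_2 = -1.

Final answer: -1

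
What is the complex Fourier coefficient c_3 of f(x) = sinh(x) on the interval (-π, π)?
Compute the real Fourier coefficients first: a_3 = 0, b_3 = 3·sinh(π)/(5·π).
Then c_3 = (a_3 − i·b_3)/2 = -3·i·sinh(π)/(10·π).

Final answer: -3·i·sinh(π)/(10·π)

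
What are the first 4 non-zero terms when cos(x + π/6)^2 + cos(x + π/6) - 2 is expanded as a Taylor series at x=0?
x^3·(1/12 + √(3)/3) + x^2·(-1/2 - √(3)/4) + x·(-√(3)/2 - 1/2) - 5/4 + √(3)/2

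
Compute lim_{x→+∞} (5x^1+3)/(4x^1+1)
This is an ∞/∞ indeterminate form as x → +∞.
Divide numerator and denominator by x and let the lower-order terms vanish; the leading terms give 5/4.
Limit = 5/4.

Final answer: 5/4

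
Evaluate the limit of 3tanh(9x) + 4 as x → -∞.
Evaluate the dominant behaviour as x → -∞; each term tends to a finite value or vanishes.
Limit = 1.

Final answer: 1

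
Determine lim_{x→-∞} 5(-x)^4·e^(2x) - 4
The product is a 0·∞ indeterminate form at x → -∞.
Rewrite the product as 5(-x)^4 / e^(-2x) (an ∞/∞ form) and apply L'Hôpital, or use the standard hierarchy e^(2|x|) ≫ |(-x)^4| as x → -∞.
The indeterminate product → 0, so the limit = -4.

Final answer: -4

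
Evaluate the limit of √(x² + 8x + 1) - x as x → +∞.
This is an ∞ − ∞ indeterminate form.
Multiply and divide by the conjugate √(x²+8x + 1) + x; the x² terms cancel, leaving (8x + 1)/(√(x²+8x + 1)+x) → 8/2 = 4.
Limit = 4.

Final answer: 4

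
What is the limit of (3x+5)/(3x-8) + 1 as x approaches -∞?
Evaluate the dominant behaviour as x → -∞; each term tends to a finite value or vanishes.
Limit = 2.

Final answer: 2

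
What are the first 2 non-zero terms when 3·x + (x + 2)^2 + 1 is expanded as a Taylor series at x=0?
7·x + 5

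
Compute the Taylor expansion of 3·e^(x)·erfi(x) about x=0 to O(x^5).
3·x^4/√(π) + 5·x^3/√(π) + 6·x^2/√(π) + 6·x/√(π)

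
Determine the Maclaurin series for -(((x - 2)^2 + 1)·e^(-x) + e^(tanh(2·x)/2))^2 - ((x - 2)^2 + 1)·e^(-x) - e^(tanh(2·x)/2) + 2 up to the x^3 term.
193·x^3 - 168·x^2 + 104·x - 40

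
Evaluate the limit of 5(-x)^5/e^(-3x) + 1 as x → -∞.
The quotient is an ∞/∞ indeterminate form as x → -∞.
Compare growth rates of the dominant terms (exponentials ≫ polynomials ≫ logarithms), or apply L'Hôpital's rule; the quotient → 0.
Adding the constant: 0 + 1 = 1. Limit = 1.

Final answer: 1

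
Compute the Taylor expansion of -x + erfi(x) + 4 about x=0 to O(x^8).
x^7/(21·√(π)) + x^5/(5·√(π)) + 2·x^3/(3·√(π)) + x·(-1 + 2/√(π)) + 4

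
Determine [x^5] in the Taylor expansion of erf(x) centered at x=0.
Expand to order 5: erf(x) = x^5/(5·√(π)) - 2·x^3/(3·√(π)) + 2·x/√(π) + O(x^6).
The coefficient of x^5 is 1/(5·√(π)).

Final answer: 1/(5·√(π))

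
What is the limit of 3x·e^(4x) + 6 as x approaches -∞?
The product is a 0·∞ indeterminate form at x → -∞.
Rewrite the product as 3x / e^(-4x) (an ∞/∞ form) and apply L'Hôpital, or use the standard hierarchy e^(4|x|) ≫ |x| as x → -∞.
The indeterminate product → 0, so the limit = 6.

Final answer: 6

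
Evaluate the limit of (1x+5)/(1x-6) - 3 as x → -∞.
Evaluate the dominant behaviour as x → -∞; each term tends to a finite value or vanishes.
Limit = -2.

Final answer: -2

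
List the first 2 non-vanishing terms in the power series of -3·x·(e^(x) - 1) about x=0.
-3·x^3/2 - 3·x^2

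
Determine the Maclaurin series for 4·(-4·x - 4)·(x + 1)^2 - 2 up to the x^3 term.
-16·x^3 - 48·x^2 - 48·x - 18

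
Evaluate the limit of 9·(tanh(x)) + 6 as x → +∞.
Evaluate the dominant behaviour as x → +∞; each term tends to a finite value or vanishes.
Limit = 15.

Final answer: 15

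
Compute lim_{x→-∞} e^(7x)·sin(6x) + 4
Evaluate the dominant behaviour as x → -∞; each term tends to a finite value or vanishes.
Limit = 4.

Final answer: 4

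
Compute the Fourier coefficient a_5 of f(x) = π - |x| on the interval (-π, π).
a_5 = (1/π) ∫_{-π}^{π} f(x)·cos(5x) dx.
Evaluate the integral (use parity and integration by parts as needed): a_5 = 4/(25·π).

Final answer: 4/(25·π)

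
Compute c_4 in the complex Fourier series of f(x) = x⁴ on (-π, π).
Compute the real Fourier coefficients first: a_4 = -3/16 + π^2/2, b_4 = 0.
Then c_4 = (a_4 − i·b_4)/2 = -3/32 + π^2/4.

Final answer: -3/32 + π^2/4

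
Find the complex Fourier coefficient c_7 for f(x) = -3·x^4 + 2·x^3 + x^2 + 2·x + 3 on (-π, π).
Compute the real Fourier coefficients first: a_7 = -340/2401 + 24·π^2/49, b_7 = 172/343 + 4·π^2/7.
Then c_7 = (a_7 − i·b_7)/2 = -170/2401 + 12·π^2/49 - 2·i·π^2/7 - 86·i/343.

Final answer: -170/2401 + 12·π^2/49 - 2·i·π^2/7 - 86·i/343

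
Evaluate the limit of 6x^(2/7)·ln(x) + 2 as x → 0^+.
The product is a 0·∞ indeterminate form at x → 0⁺.
Rewrite the product as 6·ln(x) / x^(-2/7) and apply L'Hôpital, or use the standard hierarchy x^(-2/7) ≫ |ln x| as x → 0⁺.
The indeterminate product → 0, so the limit = 2.

Final answer: 2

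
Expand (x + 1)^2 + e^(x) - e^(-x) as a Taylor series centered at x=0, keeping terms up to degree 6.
x^5/60 + x^3/3 + x^2 + 4·x + 1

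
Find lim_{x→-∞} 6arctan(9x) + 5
Evaluate the dominant behaviour as x → -∞; each term tends to a finite value or vanishes.
Limit = 5 - 3·π.

Final answer: 5 - 3·π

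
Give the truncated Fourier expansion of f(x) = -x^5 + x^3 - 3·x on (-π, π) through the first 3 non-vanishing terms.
(-258 - 2·π^4 + 42·π^2)·sin(x) + (-6·π^2 + 12 + π^4)·sin(2·x) + (-2·π^4/3 - 278/81 + 58·π^2/27)·sin(3·x)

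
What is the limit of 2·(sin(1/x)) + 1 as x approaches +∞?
Evaluate the dominant behaviour as x → +∞; each term tends to a finite value or vanishes.
Limit = 1.

Final answer: 1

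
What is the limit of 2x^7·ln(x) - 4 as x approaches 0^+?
The product is a 0·∞ indeterminate form at x → 0⁺.
Rewrite the product as 2·ln(x) / x^(-7) and apply L'Hôpital, or use the standard hierarchy x^(-7) ≫ |ln x| as x → 0⁺.
The indeterminate product → 0, so the limit = -4.

Final answer: -4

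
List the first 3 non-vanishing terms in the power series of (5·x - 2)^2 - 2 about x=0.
25·x^2 - 20·x + 2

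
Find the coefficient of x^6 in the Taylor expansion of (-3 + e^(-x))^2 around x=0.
Expand to order 6: (-3 + e^(-x))^2 = 29·x^6/360 - 13·x^5/60 + 5·x^4/12 - x^3/3 - x^2 + 4·x + 4 + O(x^7).
The coefficient of x^6 is 29/360.

Final answer: 29/360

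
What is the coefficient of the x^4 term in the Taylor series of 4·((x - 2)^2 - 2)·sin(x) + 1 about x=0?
Expand to order 4: 4·((x - 2)^2 - 2)·sin(x) + 1 = 8·x^4/3 + 8·x^3/3 - 16·x^2 + 8·x + 1 + O(x^5).
The coefficient of x^4 is 8/3.

Final answer: 8/3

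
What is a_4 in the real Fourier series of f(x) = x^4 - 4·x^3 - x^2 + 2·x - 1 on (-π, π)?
a_4 = (1/π) ∫_{-π}^{π} f(x)·cos(4x) dx.
Evaluate the integral (use parity and integration by parts as needed): a_4 = -7/16 + π^2/2.

Final answer: -7/16 + π^2/2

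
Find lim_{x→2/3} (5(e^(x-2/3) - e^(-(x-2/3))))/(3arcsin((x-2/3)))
Both numerator and denominator → 0 as x → 2/3; this is a 0/0 indeterminate form.
Expand each to leading order near x = 2/3: numerator ~ 10·(x - 2/3), denominator ~ 3·(x - 2/3).
The limit of the ratio is 10/3.

Final answer: 10/3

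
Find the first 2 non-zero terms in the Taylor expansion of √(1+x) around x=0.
x/2 + 1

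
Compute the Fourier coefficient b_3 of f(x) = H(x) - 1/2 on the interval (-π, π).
b_3 = (1/π) ∫_{-π}^{π} f(x)·sin(3x) dx.
Evaluate the integral (use parity and integration by parts as needed): b_3 = 2/(3·π).

Final answer: 2/(3·π)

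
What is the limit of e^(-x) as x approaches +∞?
Evaluate the dominant behaviour as x → +∞; each term tends to a finite value or vanishes.
Limit = 0.

Final answer: 0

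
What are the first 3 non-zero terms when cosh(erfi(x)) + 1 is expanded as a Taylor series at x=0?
x^4·(2/(3·π^2) + 4/(3·π)) + 2·x^2/π + 2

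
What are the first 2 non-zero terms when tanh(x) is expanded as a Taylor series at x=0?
-x^3/3 + x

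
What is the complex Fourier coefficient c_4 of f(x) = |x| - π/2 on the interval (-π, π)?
Compute the real Fourier coefficients first: a_4 = 0, b_4 = 0.
Then c_4 = (a_4 − i·b_4)/2 = 0.

Final answer: 0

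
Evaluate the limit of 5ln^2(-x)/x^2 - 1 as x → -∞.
The quotient is an ∞/∞ indeterminate form as x → -∞.
Compare growth rates of the dominant terms (exponentials ≫ polynomials ≫ logarithms), or apply L'Hôpital's rule; the quotient → 0.
Adding the constant: 0 - 1 = -1. Limit = -1.

Final answer: -1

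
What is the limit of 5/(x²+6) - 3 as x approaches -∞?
Evaluate the dominant behaviour as x → -∞; each term tends to a finite value or vanishes.
Limit = -3.

Final answer: -3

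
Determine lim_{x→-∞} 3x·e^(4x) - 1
The product is a 0·∞ indeterminate form at x → -∞.
Rewrite the product as 3x / e^(-4x) (an ∞/∞ form) and apply L'Hôpital, or use the standard hierarchy e^(4|x|) ≫ |x| as x → -∞.
The indeterminate product → 0, so the limit = -1.

Final answer: -1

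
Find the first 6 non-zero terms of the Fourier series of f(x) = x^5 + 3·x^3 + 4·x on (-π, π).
(-34·π^2 + 2·π^4 + 212)·sin(x) + (-π^4 - 7 + 2·π^2)·sin(2·x) + (188/81 + 14·π^2/27 + 2·π^4/3)·sin(3·x) + (-π^4/2 - 7·π^2/8 - 107/64)·sin(4·x) + (868/625 + 22·π^2/25 + 2·π^4/5)·sin(5·x) + (-π^4/3 - 22·π^2/27 - 97/81)·sin(6·x)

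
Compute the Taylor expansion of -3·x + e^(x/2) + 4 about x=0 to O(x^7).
x^6/46080 + x^5/3840 + x^4/384 + x^3/48 + x^2/8 - 5·x/2 + 5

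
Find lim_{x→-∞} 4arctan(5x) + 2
Evaluate the dominant behaviour as x → -∞; each term tends to a finite value or vanishes.
Limit = 2 - 2·π.

Final answer: 2 - 2·π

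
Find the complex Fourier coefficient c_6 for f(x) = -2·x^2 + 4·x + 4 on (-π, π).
Compute the real Fourier coefficients first: a_6 = -2/9, b_6 = -4/3.
Then c_6 = (a_6 − i·b_6)/2 = -1/9 + 2·i/3.

Final answer: -1/9 + 2·i/3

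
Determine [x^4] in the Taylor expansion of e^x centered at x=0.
Expand to order 4: e^x = x^4/24 + x^3/6 + x^2/2 + x + 1 + O(x^5).
The coefficient of x^4 is 1/24.

Final answer: 1/24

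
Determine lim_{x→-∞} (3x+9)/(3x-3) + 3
Evaluate the dominant behaviour as x → -∞; each term tends to a finite value or vanishes.
Limit = 4.

Final answer: 4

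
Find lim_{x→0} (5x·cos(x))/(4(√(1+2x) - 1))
Both numerator and denominator → 0 as x → 0; this is a 0/0 indeterminate form.
Expand each to leading order near x = 0: numerator ~ 5·x, denominator ~ 4·x.
The limit of the ratio is 5/4.

Final answer: 5/4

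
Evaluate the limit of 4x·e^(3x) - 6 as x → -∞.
The product is a 0·∞ indeterminate form at x → -∞.
Rewrite the product as 4x / e^(-3x) (an ∞/∞ form) and apply L'Hôpital, or use the standard hierarchy e^(3|x|) ≫ |x| as x → -∞.
The indeterminate product → 0, so the limit = -6.

Final answer: -6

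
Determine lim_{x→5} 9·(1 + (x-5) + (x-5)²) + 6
Direct substitution at x = 5 gives 15.

Final answer: 15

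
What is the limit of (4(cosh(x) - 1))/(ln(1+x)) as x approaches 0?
Both numerator and denominator → 0 as x → 0; this is a 0/0 indeterminate form.
Expand each to leading order near x = 0: numerator ~ 2·x^2, denominator ~ x.
The limit of the ratio is 0.

Final answer: 0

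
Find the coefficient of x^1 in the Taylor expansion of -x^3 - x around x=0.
Expand to order 1: -x^3 - x = -x + O(x^2).
The coefficient of x^1 is -1.

Final answer: -1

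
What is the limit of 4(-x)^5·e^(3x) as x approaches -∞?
This is a 0·∞ indeterminate form at x → -∞.
Rewrite the product as 4(-x)^5 / e^(-3x) (an ∞/∞ form) and apply L'Hôpital, or use the standard hierarchy e^(3|x|) ≫ |(-x)^5| as x → -∞.
The indeterminate product → 0, so the limit = 0.

Final answer: 0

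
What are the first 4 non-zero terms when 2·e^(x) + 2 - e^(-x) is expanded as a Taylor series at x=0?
x^3/2 + x^2/2 + 3·x + 3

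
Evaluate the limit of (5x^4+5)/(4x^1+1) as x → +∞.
This is an ∞/∞ indeterminate form as x → +∞.
Divide numerator and denominator by x^4 and let the lower-order terms vanish; the numerator's degree 4 exceeds the denominator's degree 1, so the quotient diverges.
Limit = ∞.

Final answer: ∞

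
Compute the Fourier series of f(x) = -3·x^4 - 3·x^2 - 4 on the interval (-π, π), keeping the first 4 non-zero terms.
(-132 + 24·π^2)·cos(x) + (6 - 6·π^2)·cos(2·x) + (-4/9 + 8·π^2/3)·cos(3·x) - 3·π^4/5 - π^2 - 4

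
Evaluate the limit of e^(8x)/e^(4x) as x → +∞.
This is an ∞/∞ indeterminate form as x → +∞.
Rewrite e^(8x)/e^(4x) = e^((8−4)x) = e^(4x); the exponent coefficient is 4 > 0 so e^(4x) → ∞.
Limit = ∞.

Final answer: ∞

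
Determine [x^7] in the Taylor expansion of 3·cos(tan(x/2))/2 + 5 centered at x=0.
Expand to order 7: 3·cos(tan(x/2))/2 + 5 = -97·x^6/30720 - 7·x^4/256 - 3·x^2/16 + 13/2 + O(x^8).
The coefficient of x^7 is 0.

Final answer: 0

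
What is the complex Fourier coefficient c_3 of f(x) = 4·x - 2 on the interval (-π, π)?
Compute the real Fourier coefficients first: a_3 = 0, b_3 = 8/3.
Then c_3 = (a_3 − i·b_3)/2 = -4·i/3.

Final answer: -4·i/3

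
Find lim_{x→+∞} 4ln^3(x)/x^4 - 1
The quotient is an ∞/∞ indeterminate form as x → +∞.
The polynomial denominator x^4 dominates the logarithmic numerator (any positive power of x ≫ ln^3(x) as x → ∞), so the quotient → 0.
Adding the constant: 0 - 1 = -1. Limit = -1.

Final answer: -1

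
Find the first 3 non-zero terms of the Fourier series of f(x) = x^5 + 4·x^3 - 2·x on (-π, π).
(-32·π^2 + 188 + 2·π^4)·sin(x) + (-π^4 + 1/2 + π^2)·sin(2·x) + (-172/81 + 32·π^2/27 + 2·π^4/3)·sin(3·x)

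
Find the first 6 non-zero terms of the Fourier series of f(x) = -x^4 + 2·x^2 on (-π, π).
(-56 + 8·π^2)·cos(x) + (5 - 2·π^2)·cos(2·x) + (-40/27 + 8·π^2/9)·cos(3·x) + (11/16 - π^2/2)·cos(4·x) + (-248/625 + 8·π^2/25)·cos(5·x) - π^4/5 + 2·π^2/3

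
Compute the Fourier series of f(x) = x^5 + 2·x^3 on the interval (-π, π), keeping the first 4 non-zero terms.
(-36·π^2 + 2·π^4 + 216)·sin(x) + (-π^4 - 9/2 + 3·π^2)·sin(2·x) + (-4·π^2/27 + 8/81 + 2·π^4/3)·sin(3·x) + (-π^4/2 - 3·π^2/8 + 9/64)·sin(4·x)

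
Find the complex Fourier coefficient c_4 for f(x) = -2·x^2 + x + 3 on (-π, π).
Compute the real Fourier coefficients first: a_4 = -1/2, b_4 = -1/2.
Then c_4 = (a_4 − i·b_4)/2 = -1/4 + i/4.

Final answer: -1/4 + i/4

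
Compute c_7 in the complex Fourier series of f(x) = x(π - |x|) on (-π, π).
Compute the real Fourier coefficients first: a_7 = 0, b_7 = 8/(343·π).
Then c_7 = (a_7 − i·b_7)/2 = -4·i/(343·π).

Final answer: -4·i/(343·π)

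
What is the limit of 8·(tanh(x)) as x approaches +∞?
Evaluate the dominant behaviour as x → +∞; each term tends to a finite value or vanishes.
Limit = 8.

Final answer: 8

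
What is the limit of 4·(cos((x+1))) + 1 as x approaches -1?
Direct substitution at x = -1 gives 5.

Final answer: 5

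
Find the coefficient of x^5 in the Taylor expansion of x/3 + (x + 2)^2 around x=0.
Expand to order 5: x/3 + (x + 2)^2 = x^2 + 13·x/3 + 4 + O(x^6).
The coefficient of x^5 is 0.

Final answer: 0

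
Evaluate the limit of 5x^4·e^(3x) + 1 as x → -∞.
The product is a 0·∞ indeterminate form at x → -∞.
Rewrite the product as 5x^4 / e^(-3x) (an ∞/∞ form) and apply L'Hôpital, or use the standard hierarchy e^(3|x|) ≫ |x^4| as x → -∞.
The indeterminate product → 0, so the limit = 1.

Final answer: 1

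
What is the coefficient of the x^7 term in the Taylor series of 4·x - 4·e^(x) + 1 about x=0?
Expand to order 7: 4·x - 4·e^(x) + 1 = -x^7/1260 - x^6/180 - x^5/30 - x^4/6 - 2·x^3/3 - 2·x^2 - 3 + O(x^8).
The coefficient of x^7 is -1/1260.

Final answer: -1/1260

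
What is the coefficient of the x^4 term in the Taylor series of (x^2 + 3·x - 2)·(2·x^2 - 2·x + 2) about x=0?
Expand to order 4: (x^2 + 3·x - 2)·(2·x^2 - 2·x + 2) = 2·x^4 + 4·x^3 - 8·x^2 + 10·x - 4 + O(x^5).
The coefficient of x^4 is 2.

Final answer: 2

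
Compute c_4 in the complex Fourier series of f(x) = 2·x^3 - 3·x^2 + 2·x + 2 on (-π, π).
Compute the real Fourier coefficients first: a_4 = -3/4, b_4 = -π^2 - 5/8.
Then c_4 = (a_4 − i·b_4)/2 = -3/8 + 5·i/16 + i·π^2/2.

Final answer: -3/8 + 5·i/16 + i·π^2/2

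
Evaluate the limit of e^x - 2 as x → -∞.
Evaluate the dominant behaviour as x → -∞; each term tends to a finite value or vanishes.
Limit = -2.

Final answer: -2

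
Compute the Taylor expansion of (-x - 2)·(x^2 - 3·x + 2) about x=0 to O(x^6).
-x^3 + x^2 + 4·x - 4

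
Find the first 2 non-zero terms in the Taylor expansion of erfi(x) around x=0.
2·x^3/(3·√(π)) + 2·x/√(π)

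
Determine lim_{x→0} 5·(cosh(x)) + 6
Direct substitution at x = 0 gives 11.

Final answer: 11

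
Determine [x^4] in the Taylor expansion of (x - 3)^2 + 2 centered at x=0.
Expand to order 4: (x - 3)^2 + 2 = x^2 - 6·x + 11 + O(x^5).
The coefficient of x^4 is 0.

Final answer: 0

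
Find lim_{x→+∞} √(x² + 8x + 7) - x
This is an ∞ − ∞ indeterminate form.
Multiply and divide by the conjugate √(x²+8x + 7) + x; the x² terms cancel, leaving (8x + 7)/(√(x²+8x + 7)+x) → 8/2 = 4.
Limit = 4.

Final answer: 4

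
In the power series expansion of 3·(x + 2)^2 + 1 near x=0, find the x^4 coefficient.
Expand to order 4: 3·(x + 2)^2 + 1 = 3·x^2 + 12·x + 13 + O(x^5).
The coefficient of x^4 is 0.

Final answer: 0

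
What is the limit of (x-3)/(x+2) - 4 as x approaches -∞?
Evaluate the dominant behaviour as x → -∞; each term tends to a finite value or vanishes.
Limit = -3.

Final answer: -3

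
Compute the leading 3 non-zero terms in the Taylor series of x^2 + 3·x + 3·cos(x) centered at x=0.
-x^2/2 + 3·x + 3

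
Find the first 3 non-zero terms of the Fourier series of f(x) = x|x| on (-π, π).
(-8 + 2·π^2)·sin(x)/π - π·sin(2·x) + (-8 + 18·π^2)·sin(3·x)/(27·π)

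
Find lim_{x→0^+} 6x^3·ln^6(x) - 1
The product is a 0·∞ indeterminate form at x → 0⁺.
Rewrite the product as 6·ln^6(x) / x^(-3) and apply L'Hôpital, or use the standard hierarchy x^(-3) ≫ |ln x|^6 as x → 0⁺.
The indeterminate product → 0, so the limit = -1.

Final answer: -1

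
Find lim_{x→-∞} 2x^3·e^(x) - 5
The product is a 0·∞ indeterminate form at x → -∞.
Rewrite the product as 2x^3 / e^(-x) (an ∞/∞ form) and apply L'Hôpital, or use the standard hierarchy e^(|x|) ≫ |x^3| as x → -∞.
The indeterminate product → 0, so the limit = -5.

Final answer: -5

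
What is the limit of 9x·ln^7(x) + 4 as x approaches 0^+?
The product is a 0·∞ indeterminate form at x → 0⁺.
Rewrite the product as 9·ln^7(x) / x^(-1) and apply L'Hôpital, or use the standard hierarchy x^(-1) ≫ |ln x|^7 as x → 0⁺.
The indeterminate product → 0, so the limit = 4.

Final answer: 4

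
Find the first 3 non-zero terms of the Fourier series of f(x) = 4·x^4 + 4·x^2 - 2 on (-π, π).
(176 - 32·π^2)·cos(x) + (-8 + 8·π^2)·cos(2·x) - 2 + 4·π^2/3 + 4·π^4/5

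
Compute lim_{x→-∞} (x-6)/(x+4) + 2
Evaluate the dominant behaviour as x → -∞; each term tends to a finite value or vanishes.
Limit = 3.

Final answer: 3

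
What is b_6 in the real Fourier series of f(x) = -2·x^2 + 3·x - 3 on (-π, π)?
b_6 = (1/π) ∫_{-π}^{π} f(x)·sin(6x) dx.
Evaluate the integral (use parity and integration by parts as needed): b_6 = -1.

Final answer: -1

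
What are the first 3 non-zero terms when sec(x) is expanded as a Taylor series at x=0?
5·x^4/24 + x^2/2 + 1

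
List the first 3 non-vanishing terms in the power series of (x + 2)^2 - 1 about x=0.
x^2 + 4·x + 3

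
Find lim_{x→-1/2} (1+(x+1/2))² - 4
Direct substitution at x = -1/2 gives -3.

Final answer: -3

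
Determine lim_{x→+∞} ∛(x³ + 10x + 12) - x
This is an ∞ − ∞ indeterminate form.
Multiply by (A² + AB + B²)/(A² + AB + B²) where A = ∛(x³+10x + 12), B = x to use A³ − B³ = (A−B)(A²+AB+B²); the x³ terms cancel, leaving (10x + 12)/(A²+AB+B²) with denominator ~ 3x², so the limit is 0.
Limit = 0.

Final answer: 0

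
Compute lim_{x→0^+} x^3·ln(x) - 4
The product is a 0·∞ indeterminate form at x → 0⁺.
Rewrite the product as ln(x) / x^(-3) and apply L'Hôpital, or use the standard hierarchy x^(-3) ≫ |ln x| as x → 0⁺.
The indeterminate product → 0, so the limit = -4.

Final answer: -4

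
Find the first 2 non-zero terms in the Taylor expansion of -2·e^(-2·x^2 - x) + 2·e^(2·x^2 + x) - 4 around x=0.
4·x - 4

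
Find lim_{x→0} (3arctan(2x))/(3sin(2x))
Both numerator and denominator → 0 as x → 0; this is a 0/0 indeterminate form.
Expand each to leading order near x = 0: numerator ~ 6·x, denominator ~ 6·x.
The limit of the ratio is 1.

Final answer: 1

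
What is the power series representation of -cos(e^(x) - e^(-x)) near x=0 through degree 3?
2·x^2 - 1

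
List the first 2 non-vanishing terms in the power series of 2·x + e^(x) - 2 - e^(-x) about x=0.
4·x - 2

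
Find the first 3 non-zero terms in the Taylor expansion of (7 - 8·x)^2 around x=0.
64·x^2 - 112·x + 49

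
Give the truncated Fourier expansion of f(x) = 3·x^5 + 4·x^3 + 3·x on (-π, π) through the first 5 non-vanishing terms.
(-112·π^2 + 6·π^4 + 678)·sin(x) + (-3·π^4 - 39/2 + 11·π^2)·sin(2·x) + (-16·π^2/9 + 86/27 + 2·π^4)·sin(3·x) + (-3·π^4/2 - 93/64 - π^2/8)·sin(4·x) + (654/625 + 16·π^2/25 + 6·π^4/5)·sin(5·x)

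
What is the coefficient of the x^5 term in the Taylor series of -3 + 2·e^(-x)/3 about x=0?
Expand to order 5: -3 + 2·e^(-x)/3 = -x^5/180 + x^4/36 - x^3/9 + x^2/3 - 2·x/3 - 7/3 + O(x^6).
The coefficient of x^5 is -1/180.

Final answer: -1/180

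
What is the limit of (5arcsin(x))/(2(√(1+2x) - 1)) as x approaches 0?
Both numerator and denominator → 0 as x → 0; this is a 0/0 indeterminate form.
Expand each to leading order near x = 0: numerator ~ 5·x, denominator ~ 2·x.
The limit of the ratio is 5/2.

Final answer: 5/2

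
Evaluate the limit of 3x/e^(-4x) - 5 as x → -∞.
The quotient is an ∞/∞ indeterminate form as x → -∞.
Compare growth rates of the dominant terms (exponentials ≫ polynomials ≫ logarithms), or apply L'Hôpital's rule; the quotient → 0.
Adding the constant: 0 - 5 = -5. Limit = -5.

Final answer: -5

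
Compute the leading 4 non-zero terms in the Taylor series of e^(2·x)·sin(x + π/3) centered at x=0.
x^3·(√(3)/6 + 11/12) + x^2·(1 + 3·√(3)/4) + x·(1/2 + √(3)) + √(3)/2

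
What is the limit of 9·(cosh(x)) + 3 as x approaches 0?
Direct substitution at x = 0 gives 12.

Final answer: 12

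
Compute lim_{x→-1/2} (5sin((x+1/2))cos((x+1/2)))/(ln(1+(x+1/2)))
Both numerator and denominator → 0 as x → -1/2; this is a 0/0 indeterminate form.
Expand each to leading order near x = -1/2: numerator ~ 5·(x + 1/2), denominator ~ (x + 1/2).
The limit of the ratio is 5.

Final answer: 5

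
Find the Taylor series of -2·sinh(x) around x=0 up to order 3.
-x^3/3 - 2·x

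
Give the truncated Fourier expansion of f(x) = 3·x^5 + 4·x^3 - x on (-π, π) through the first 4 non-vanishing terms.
(-112·π^2 + 6·π^4 + 670)·sin(x) + (-3·π^4 - 31/2 + 11·π^2)·sin(2·x) + (-16·π^2/9 + 14/27 + 2·π^4)·sin(3·x) + (-3·π^4/2 - π^2/8 + 35/64)·sin(4·x)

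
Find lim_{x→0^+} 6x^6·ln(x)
This is a 0·∞ indeterminate form at x → 0⁺.
Rewrite the product as 6·ln(x) / x^(-6) and apply L'Hôpital, or use the standard hierarchy x^(-6) ≫ |ln x| as x → 0⁺.
The indeterminate product → 0, so the limit = 0.

Final answer: 0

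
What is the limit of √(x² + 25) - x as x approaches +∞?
This is an ∞ − ∞ indeterminate form.
Multiply and divide by the conjugate √(x²+25) + x; the x² terms cancel, leaving 25/(√(x²+25)+x) → 0.
Limit = 0.

Final answer: 0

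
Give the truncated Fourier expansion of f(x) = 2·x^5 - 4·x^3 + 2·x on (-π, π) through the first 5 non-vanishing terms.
(-88·π^2 + 4·π^4 + 532)·sin(x) + (-2·π^4 - 23 + 14·π^2)·sin(2·x) + (-152·π^2/27 + 412/81 + 4·π^4/3)·sin(3·x) + (-π^4 - 71/32 + 13·π^2/4)·sin(4·x) + (-56·π^2/25 + 836/625 + 4·π^4/5)·sin(5·x)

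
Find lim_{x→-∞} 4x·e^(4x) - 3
The product is a 0·∞ indeterminate form at x → -∞.
Rewrite the product as 4x / e^(-4x) (an ∞/∞ form) and apply L'Hôpital, or use the standard hierarchy e^(4|x|) ≫ |x| as x → -∞.
The indeterminate product → 0, so the limit = -3.

Final answer: -3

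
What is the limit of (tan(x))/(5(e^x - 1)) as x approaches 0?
Both numerator and denominator → 0 as x → 0; this is a 0/0 indeterminate form.
Expand each to leading order near x = 0: numerator ~ x, denominator ~ 5·x.
The limit of the ratio is 1/5.

Final answer: 1/5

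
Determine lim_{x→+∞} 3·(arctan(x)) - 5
Evaluate the dominant behaviour as x → +∞; each term tends to a finite value or vanishes.
Limit = -5 + 3·π/2.

Final answer: -5 + 3·π/2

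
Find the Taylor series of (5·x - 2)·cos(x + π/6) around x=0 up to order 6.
x^6·(-1/48 + √(3)/720) + x^5·(1/120 + 5·√(3)/48) + x^4·(5/12 - √(3)/24) + x^3·(-5·√(3)/4 - 1/6) + x^2·(-5/2 + √(3)/2) + x·(1 + 5·√(3)/2) - √(3)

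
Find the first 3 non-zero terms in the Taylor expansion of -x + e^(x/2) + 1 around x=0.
x^2/8 - x/2 + 2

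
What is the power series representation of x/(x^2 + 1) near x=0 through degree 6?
x^5 - x^3 + x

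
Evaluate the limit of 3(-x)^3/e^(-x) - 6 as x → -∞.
The quotient is an ∞/∞ indeterminate form as x → -∞.
Compare growth rates of the dominant terms (exponentials ≫ polynomials ≫ logarithms), or apply L'Hôpital's rule; the quotient → 0.
Adding the constant: 0 - 6 = -6. Limit = -6.

Final answer: -6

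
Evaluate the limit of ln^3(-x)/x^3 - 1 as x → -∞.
The quotient is an ∞/∞ indeterminate form as x → -∞.
Compare growth rates of the dominant terms (exponentials ≫ polynomials ≫ logarithms), or apply L'Hôpital's rule; the quotient → 0.
Adding the constant: 0 - 1 = -1. Limit = -1.

Final answer: -1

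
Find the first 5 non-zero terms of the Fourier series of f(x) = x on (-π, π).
2·sin(x) - sin(2·x) + 2·sin(3·x)/3 - sin(4·x)/2 + 2·sin(5·x)/5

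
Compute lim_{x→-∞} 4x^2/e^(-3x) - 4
The quotient is an ∞/∞ indeterminate form as x → -∞.
Compare growth rates of the dominant terms (exponentials ≫ polynomials ≫ logarithms), or apply L'Hôpital's rule; the quotient → 0.
Adding the constant: 0 - 4 = -4. Limit = -4.

Final answer: -4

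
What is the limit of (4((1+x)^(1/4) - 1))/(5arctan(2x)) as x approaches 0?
Both numerator and denominator → 0 as x → 0; this is a 0/0 indeterminate form.
Expand each to leading order near x = 0: numerator ~ x, denominator ~ 10·x.
The limit of the ratio is 1/10.

Final answer: 1/10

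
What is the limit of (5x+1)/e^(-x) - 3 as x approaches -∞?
The quotient is an ∞/∞ indeterminate form as x → -∞.
Compare growth rates of the dominant terms (exponentials ≫ polynomials ≫ logarithms), or apply L'Hôpital's rule; the quotient → 0.
Adding the constant: 0 - 3 = -3. Limit = -3.

Final answer: -3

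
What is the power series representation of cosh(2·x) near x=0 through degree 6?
4·x^6/45 + 2·x^4/3 + 2·x^2 + 1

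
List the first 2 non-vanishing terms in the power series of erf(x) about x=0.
-2·x^3/(3·√(π)) + 2·x/√(π)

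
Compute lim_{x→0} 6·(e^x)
Direct substitution at x = 0 gives 6.

Final answer: 6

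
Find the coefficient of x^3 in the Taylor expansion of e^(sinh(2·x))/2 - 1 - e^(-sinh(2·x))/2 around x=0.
Expand to order 3: e^(sinh(2·x))/2 - 1 - e^(-sinh(2·x))/2 = 8·x^3/3 + 2·x - 1 + O(x^4).
The coefficient of x^3 is 8/3.

Final answer: 8/3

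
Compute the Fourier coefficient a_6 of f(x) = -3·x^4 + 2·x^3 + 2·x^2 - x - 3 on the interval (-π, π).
a_6 = (1/π) ∫_{-π}^{π} f(x)·cos(6x) dx.
Evaluate the integral (use parity and integration by parts as needed): a_6 = 1/3 - 2·π^2/3.

Final answer: 1/3 - 2·π^2/3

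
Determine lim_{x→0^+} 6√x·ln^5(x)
This is a 0·∞ indeterminate form at x → 0⁺.
Rewrite the product as 6·ln^5(x) / x^(-1/2) and apply L'Hôpital, or use the standard hierarchy x^(-1/2) ≫ |ln x|^5 as x → 0⁺.
The indeterminate product → 0, so the limit = 0.

Final answer: 0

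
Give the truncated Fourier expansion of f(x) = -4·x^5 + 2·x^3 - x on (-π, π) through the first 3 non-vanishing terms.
(-986 - 8·π^4 + 164·π^2)·sin(x) + (-22·π^2 + 34 + 4·π^4)·sin(2·x) + (-8·π^4/3 - 446/81 + 196·π^2/27)·sin(3·x)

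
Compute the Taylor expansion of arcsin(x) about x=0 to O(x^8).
5·x^7/112 + 3·x^5/40 + x^3/6 + x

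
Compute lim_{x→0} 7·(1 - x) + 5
Direct substitution at x = 0 gives 12.

Final answer: 12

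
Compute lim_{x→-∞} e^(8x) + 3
Evaluate the dominant behaviour as x → -∞; each term tends to a finite value or vanishes.
Limit = 3.

Final answer: 3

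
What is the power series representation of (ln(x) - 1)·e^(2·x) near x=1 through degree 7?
-e^(2) - e^(2)·(x - 1) - e^(2)·(x - 1)^2/2 + e^(2)·(x - 1)^4/12 + e^(2)·(x - 1)^5/10 + e^(2)·(x - 1)^6/45 + e^(2)·(x - 1)^7/35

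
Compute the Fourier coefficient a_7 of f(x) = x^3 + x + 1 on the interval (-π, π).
a_7 = (1/π) ∫_{-π}^{π} f(x)·cos(7x) dx.
Evaluate the integral (use parity and integration by parts as needed): a_7 = 0.

Final answer: 0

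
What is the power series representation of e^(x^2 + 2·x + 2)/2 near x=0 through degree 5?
13·x^5·e^(2)/10 + 19·x^4·e^(2)/12 + 5·x^3·e^(2)/3 + 3·x^2·e^(2)/2 + x·e^(2) + e^(2)/2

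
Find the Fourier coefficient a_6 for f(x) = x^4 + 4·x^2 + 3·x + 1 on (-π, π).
a_6 = (1/π) ∫_{-π}^{π} f(x)·cos(6x) dx.
Evaluate the integral (use parity and integration by parts as needed): a_6 = 11/27 + 2·π^2/9.

Final answer: 11/27 + 2·π^2/9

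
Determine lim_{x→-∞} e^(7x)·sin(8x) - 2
Evaluate the dominant behaviour as x → -∞; each term tends to a finite value or vanishes.
Limit = -2.

Final answer: -2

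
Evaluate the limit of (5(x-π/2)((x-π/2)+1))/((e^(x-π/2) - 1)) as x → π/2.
Both numerator and denominator → 0 as x → π/2; this is a 0/0 indeterminate form.
Expand each to leading order near x = π/2: numerator ~ 5·(x - π/2), denominator ~ (x - π/2).
The limit of the ratio is 5.

Final answer: 5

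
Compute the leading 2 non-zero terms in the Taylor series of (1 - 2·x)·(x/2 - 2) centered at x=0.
9·x/2 - 2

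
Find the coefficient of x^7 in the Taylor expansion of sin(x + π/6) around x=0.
Expand to order 7: sin(x + π/6) = -√(3)·x^7/10080 - x^6/1440 + √(3)·x^5/240 + x^4/48 - √(3)·x^3/12 - x^2/4 + √(3)·x/2 + 1/2 + O(x^8).
The coefficient of x^7 is -√(3)/10080.

Final answer: -√(3)/10080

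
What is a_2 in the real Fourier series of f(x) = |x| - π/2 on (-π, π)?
a_2 = (1/π) ∫_{-π}^{π} f(x)·cos(2x) dx.
Evaluate the integral (use parity and integration by parts as needed): a_2 = 0.

Final answer: 0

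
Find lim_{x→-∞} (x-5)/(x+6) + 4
Evaluate the dominant behaviour as x → -∞; each term tends to a finite value or vanishes.
Limit = 5.

Final answer: 5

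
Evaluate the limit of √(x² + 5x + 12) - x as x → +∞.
This is an ∞ − ∞ indeterminate form.
Multiply and divide by the conjugate √(x²+5x + 12) + x; the x² terms cancel, leaving (5x + 12)/(√(x²+5x + 12)+x) → 5/2.
Limit = 5/2.

Final answer: 5/2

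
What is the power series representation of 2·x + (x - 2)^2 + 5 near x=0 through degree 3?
x^2 - 2·x + 9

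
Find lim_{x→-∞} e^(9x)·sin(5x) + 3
Evaluate the dominant behaviour as x → -∞; each term tends to a finite value or vanishes.
Limit = 3.

Final answer: 3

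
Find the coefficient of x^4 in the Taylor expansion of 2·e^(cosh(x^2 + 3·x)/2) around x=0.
Expand to order 4: 2·e^(cosh(x^2 + 3·x)/2) = 143·x^4·e^(1/2)/16 + 3·x^3·e^(1/2) + 9·x^2·e^(1/2)/2 + 2·e^(1/2) + O(x^5).
The coefficient of x^4 is 143·e^(1/2)/16.

Final answer: 143·e^(1/2)/16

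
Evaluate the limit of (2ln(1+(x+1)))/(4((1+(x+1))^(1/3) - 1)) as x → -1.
Both numerator and denominator → 0 as x → -1; this is a 0/0 indeterminate form.
Expand each to leading order near x = -1: numerator ~ 2·(x + 1), denominator ~ 4·(x + 1)/3.
The limit of the ratio is 3/2.

Final answer: 3/2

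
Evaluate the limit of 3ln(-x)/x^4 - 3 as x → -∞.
The quotient is an ∞/∞ indeterminate form as x → -∞.
Compare growth rates of the dominant terms (exponentials ≫ polynomials ≫ logarithms), or apply L'Hôpital's rule; the quotient → 0.
Adding the constant: 0 - 3 = -3. Limit = -3.

Final answer: -3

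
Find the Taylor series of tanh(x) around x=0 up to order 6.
2·x^5/15 - x^3/3 + x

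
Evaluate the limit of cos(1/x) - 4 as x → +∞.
Evaluate the dominant behaviour as x → +∞; each term tends to a finite value or vanishes.
Limit = -3.

Final answer: -3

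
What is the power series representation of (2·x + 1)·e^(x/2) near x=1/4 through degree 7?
3·e^(1/8)/2 + 11·e^(1/8)·(x - 1/4)/4 + 19·e^(1/8)·(x - 1/4)^2/16 + 9·e^(1/8)·(x - 1/4)^3/32 + 35·e^(1/8)·(x - 1/4)^4/768 + 43·e^(1/8)·(x - 1/4)^5/7680 + 17·e^(1/8)·(x - 1/4)^6/30720 + 59·e^(1/8)·(x - 1/4)^7/1290240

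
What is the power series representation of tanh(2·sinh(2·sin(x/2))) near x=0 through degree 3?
-29·x^3/12 + 2·x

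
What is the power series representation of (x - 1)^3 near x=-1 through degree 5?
-8 + 12·(x + 1) - 6·(x + 1)^2 + (x + 1)^3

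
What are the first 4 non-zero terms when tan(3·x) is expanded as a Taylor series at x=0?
4131·x^7/35 + 162·x^5/5 + 9·x^3 + 3·x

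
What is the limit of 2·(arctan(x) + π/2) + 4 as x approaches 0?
Direct substitution at x = 0 gives π + 4.

Final answer: π + 4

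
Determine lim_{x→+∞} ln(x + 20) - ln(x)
This is an ∞ − ∞ indeterminate form.
Combine the logarithms: ln(x+20) − ln(x) = ln((x+20)/(x)) = ln(1 + 20/(x)) → ln(1) = 0.
Limit = 0.

Final answer: 0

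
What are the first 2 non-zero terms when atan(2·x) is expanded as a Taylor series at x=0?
-8·x^3/3 + 2·x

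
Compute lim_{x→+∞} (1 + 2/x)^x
As x → +∞: this is the defining limit (1 + 2/x)^x → e^2.
Limit = e^(2).

Final answer: e^(2)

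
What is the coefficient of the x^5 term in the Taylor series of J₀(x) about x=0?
Expand to order 5: J₀(x) = x^4/64 - x^2/4 + 1 + O(x^6).
The coefficient of x^5 is 0.

Final answer: 0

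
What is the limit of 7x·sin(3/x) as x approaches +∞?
As x → +∞: let u = 3/x → 0⁺; then 7·x·sin(3/x) = 7·3·sin(u)/u → 7·3·1 = 21.
Limit = 21.

Final answer: 21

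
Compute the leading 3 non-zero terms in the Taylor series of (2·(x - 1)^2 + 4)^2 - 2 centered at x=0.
40·x^2 - 48·x + 34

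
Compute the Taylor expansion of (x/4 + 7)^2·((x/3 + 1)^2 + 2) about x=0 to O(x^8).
x^4/144 + 31·x^3/72 + 1147·x^2/144 + 259·x/6 + 147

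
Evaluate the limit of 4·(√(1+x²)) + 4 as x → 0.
Direct substitution at x = 0 gives 8.

Final answer: 8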